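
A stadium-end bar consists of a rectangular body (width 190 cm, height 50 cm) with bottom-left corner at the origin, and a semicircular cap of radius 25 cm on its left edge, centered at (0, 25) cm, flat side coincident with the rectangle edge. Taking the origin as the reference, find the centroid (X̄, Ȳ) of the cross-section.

X̄ = 85.11 cm, Ȳ = 25.00 cm

rectangular body: A = 190 × 50 = 9500.00, centroid at (95.00, 25.00).
semicircular end: A = ½π·25² = 981.75, centroid at (-10.61, 25.00).
ΣA = 10481.75 cm²
ΣAX̄ = (9500.00)(95.00) + (981.75)(-10.61) = 892083.33 cm³
ΣAȲ = (9500.00)(25.00) + (981.75)(25.00) = 262043.69 cm³
X̄ = 892083.33 / 10481.75 = 85.11 cm
Ȳ = 262043.69 / 10481.75 = 25.00 cm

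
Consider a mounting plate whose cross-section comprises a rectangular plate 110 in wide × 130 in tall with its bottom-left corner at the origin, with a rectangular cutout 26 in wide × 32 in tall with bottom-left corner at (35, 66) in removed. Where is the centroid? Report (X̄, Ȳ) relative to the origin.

plate: A = 110 × 130 = 14300.00, centroid at (55.00, 65.00).
hole: A = −(26 × 32) = -832.00, centroid at (48.00, 82.00).
ΣA = 13468.00 in², ΣAX̄ = 746564.00 in³, ΣAȲ = 861276.00 in³.
X̄ = 746564.00/13468.00 = 55.43 in; Ȳ = 861276.00/13468.00 = 63.95 in.

X̄ = 55.43 in, Ȳ = 63.95 in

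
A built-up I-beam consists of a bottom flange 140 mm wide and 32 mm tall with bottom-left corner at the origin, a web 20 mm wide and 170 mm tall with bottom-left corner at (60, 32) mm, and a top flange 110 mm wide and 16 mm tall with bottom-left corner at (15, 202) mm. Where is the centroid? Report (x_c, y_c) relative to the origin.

x_c = 70.00 mm, y_c = 87.04 mm

bottom flange: A = 140 × 32 = 4480.00, centroid at (70.00, 16.00).
web: A = 20 × 170 = 3400.00, centroid at (70.00, 117.00).
top flange: A = 110 × 16 = 1760.00, centroid at (70.00, 210.00).
ΣA = 9640.00 mm², ΣAx_c = 674800.00 mm³, ΣAy_c = 839080.00 mm³.
x_c = 674800.00/9640.00 = 70.00 mm; y_c = 839080.00/9640.00 = 87.04 mm.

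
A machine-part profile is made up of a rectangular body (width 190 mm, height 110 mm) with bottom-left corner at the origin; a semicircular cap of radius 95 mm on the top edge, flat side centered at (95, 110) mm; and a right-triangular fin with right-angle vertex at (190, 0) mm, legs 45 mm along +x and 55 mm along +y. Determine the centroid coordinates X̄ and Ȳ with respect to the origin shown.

X̄ = 98.75 mm, Ȳ = 90.96 mm

rectangular body: A = 190 × 110 = 20900.00, centroid at (95.00, 55.00).
semicircular top: A = ½π·95² = 14176.44, centroid at (95.00, 150.32).
triangular fin: A = ½·45·55 = 1237.50, centroid at (205.00, 18.33).
ΣA = 36313.94 mm²
ΣAX̄ = (20900.00)(95.00) + (14176.44)(95.00) + (1237.50)(205.00) = 3585949.00 mm³
ΣAȲ = (20900.00)(55.00) + (14176.44)(150.32) + (1237.50)(18.33) = 3303178.89 mm³
X̄ = 3585949.00 / 36313.94 = 98.75 mm
Ȳ = 3303178.89 / 36313.94 = 90.96 mm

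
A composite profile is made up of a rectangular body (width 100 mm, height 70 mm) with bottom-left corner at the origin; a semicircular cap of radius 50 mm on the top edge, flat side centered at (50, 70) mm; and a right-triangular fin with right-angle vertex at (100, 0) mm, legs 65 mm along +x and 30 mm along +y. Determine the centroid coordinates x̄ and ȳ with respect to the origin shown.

rectangular body: A = 100 × 70 = 7000.00, centroid at (50.00, 35.00).
semicircular top: A = ½π·50² = 3926.99, centroid at (50.00, 91.22).
triangular fin: A = ½·65·30 = 975.00, centroid at (121.67, 10.00).
ΣA = 11901.99 mm²
ΣAx̄ = (7000.00)(50.00) + (3926.99)(50.00) + (975.00)(121.67) = 664974.54 mm³
ΣAȳ = (7000.00)(35.00) + (3926.99)(91.22) + (975.00)(10.00) = 612972.69 mm³
x̄ = 664974.54 / 11901.99 = 55.87 mm
ȳ = 612972.69 / 11901.99 = 51.50 mm

x̄ = 55.87 mm, ȳ = 51.50 mm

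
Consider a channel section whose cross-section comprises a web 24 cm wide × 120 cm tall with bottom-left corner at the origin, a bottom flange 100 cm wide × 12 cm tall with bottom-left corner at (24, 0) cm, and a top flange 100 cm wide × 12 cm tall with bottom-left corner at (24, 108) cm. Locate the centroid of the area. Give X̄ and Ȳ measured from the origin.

web: A = 24 × 120 = 2880.00, centroid at (12.00, 60.00).
bottom flange: A = 100 × 12 = 1200.00, centroid at (74.00, 6.00).
top flange: A = 100 × 12 = 1200.00, centroid at (74.00, 114.00).
ΣA = 5280.00 cm²
ΣAX̄ = (2880.00)(12.00) + (1200.00)(74.00) + (1200.00)(74.00) = 212160.00 cm³
ΣAȲ = (2880.00)(60.00) + (1200.00)(6.00) + (1200.00)(114.00) = 316800.00 cm³
X̄ = 212160.00 / 5280.00 = 40.18 cm
Ȳ = 316800.00 / 5280.00 = 60.00 cm

X̄ = 40.18 cm, Ȳ = 60.00 cm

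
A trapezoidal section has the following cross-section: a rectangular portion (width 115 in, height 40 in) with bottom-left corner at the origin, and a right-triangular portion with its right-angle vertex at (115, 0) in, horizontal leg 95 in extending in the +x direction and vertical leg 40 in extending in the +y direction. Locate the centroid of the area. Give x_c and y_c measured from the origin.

Part | A | x̄ᵢ | ȳᵢ | A·x̄ᵢ | A·ȳᵢ
rectangular portion | 4600.00 | 57.50 | 20.00 | 264500.00 | 92000.00
triangular portion | 1900.00 | 146.67 | 13.33 | 278666.67 | 25333.33
Σ | 6500.00 |  |  | 543166.67 | 117333.33
x_c = 543166.67 / 6500.00 = 83.56 in
y_c = 117333.33 / 6500.00 = 18.05 in

x_c = 83.56 in, y_c = 18.05 in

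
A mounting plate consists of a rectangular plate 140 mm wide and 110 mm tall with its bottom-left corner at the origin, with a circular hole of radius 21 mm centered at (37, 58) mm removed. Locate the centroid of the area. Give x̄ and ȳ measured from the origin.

x̄ = 73.26 mm, ȳ = 54.70 mm

Part | A | x̄ᵢ | ȳᵢ | A·x̄ᵢ | A·ȳᵢ
plate | 15400.00 | 70.00 | 55.00 | 1078000.00 | 847000.00
hole | -1385.44 | 37.00 | 58.00 | -51261.37 | -80355.66
Σ | 14014.56 |  |  | 1026738.63 | 766644.34
x̄ = 1026738.63 / 14014.56 = 73.26 mm
ȳ = 766644.34 / 14014.56 = 54.70 mm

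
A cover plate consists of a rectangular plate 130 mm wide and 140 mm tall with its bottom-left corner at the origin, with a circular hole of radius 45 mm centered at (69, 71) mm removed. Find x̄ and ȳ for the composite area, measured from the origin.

x̄ = 62.85 mm, ȳ = 69.46 mm

plate: A = 130 × 140 = 18200.00, centroid at (65.00, 70.00).
hole: A = −π·45² = -6361.73, centroid at (69.00, 71.00).
ΣA = 11838.27 mm², ΣAx̄ = 744040.97 mm³, ΣAȳ = 822317.52 mm³.
x̄ = 744040.97/11838.27 = 62.85 mm; ȳ = 822317.52/11838.27 = 69.46 mm.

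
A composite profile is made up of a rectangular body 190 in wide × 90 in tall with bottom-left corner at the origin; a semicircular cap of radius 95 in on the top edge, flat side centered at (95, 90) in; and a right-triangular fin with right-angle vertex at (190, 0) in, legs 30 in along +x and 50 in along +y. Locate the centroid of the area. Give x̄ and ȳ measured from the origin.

x̄ = 97.46 in, ȳ = 82.10 in

rectangular body: A = 190 × 90 = 17100.00, centroid at (95.00, 45.00).
semicircular top: A = ½π·95² = 14176.44, centroid at (95.00, 130.32).
triangular fin: A = ½·30·50 = 750.00, centroid at (200.00, 16.67).
ΣA = 32026.44 in²
ΣAx̄ = (17100.00)(95.00) + (14176.44)(95.00) + (750.00)(200.00) = 3121261.50 in³
ΣAȳ = (17100.00)(45.00) + (14176.44)(130.32) + (750.00)(16.67) = 2629462.65 in³
x̄ = 3121261.50 / 32026.44 = 97.46 in
ȳ = 2629462.65 / 32026.44 = 82.10 in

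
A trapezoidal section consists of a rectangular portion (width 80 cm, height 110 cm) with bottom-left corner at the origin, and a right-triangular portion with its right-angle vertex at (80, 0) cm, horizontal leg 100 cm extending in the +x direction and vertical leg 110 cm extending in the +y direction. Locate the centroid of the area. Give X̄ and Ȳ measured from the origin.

X̄ = 68.21 cm, Ȳ = 47.95 cm

Part | A | x̄ᵢ | ȳᵢ | A·x̄ᵢ | A·ȳᵢ
rectangular portion | 8800.00 | 40.00 | 55.00 | 352000.00 | 484000.00
triangular portion | 5500.00 | 113.33 | 36.67 | 623333.33 | 201666.67
Σ | 14300.00 |  |  | 975333.33 | 685666.67
X̄ = 975333.33 / 14300.00 = 68.21 cm
Ȳ = 685666.67 / 14300.00 = 47.95 cm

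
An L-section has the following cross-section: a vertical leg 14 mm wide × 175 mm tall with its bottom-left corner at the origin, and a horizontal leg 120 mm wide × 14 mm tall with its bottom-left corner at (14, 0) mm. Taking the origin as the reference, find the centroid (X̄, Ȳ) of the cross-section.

vertical leg: A = 14 × 175 = 2450.00, centroid at (7.00, 87.50).
horizontal leg: A = 120 × 14 = 1680.00, centroid at (74.00, 7.00).
ΣA = 4130.00 mm², ΣAX̄ = 141470.00 mm³, ΣAȲ = 226135.00 mm³.
X̄ = 141470.00/4130.00 = 34.25 mm; Ȳ = 226135.00/4130.00 = 54.75 mm.

X̄ = 34.25 mm, Ȳ = 54.75 mm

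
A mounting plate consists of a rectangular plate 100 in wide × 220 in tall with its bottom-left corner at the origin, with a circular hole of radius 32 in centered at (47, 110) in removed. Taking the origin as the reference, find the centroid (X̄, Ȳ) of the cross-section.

plate: A = 100 × 220 = 22000.00, centroid at (50.00, 110.00).
hole: A = −π·32² = -3216.99, centroid at (47.00, 110.00).
ΣA = 18783.01 in²
ΣAX̄ = (22000.00)(50.00) + (-3216.99)(47.00) = 948801.43 in³
ΣAȲ = (22000.00)(110.00) + (-3216.99)(110.00) = 2066131.00 in³
X̄ = 948801.43 / 18783.01 = 50.51 in
Ȳ = 2066131.00 / 18783.01 = 110.00 in

X̄ = 50.51 in, Ȳ = 110.00 in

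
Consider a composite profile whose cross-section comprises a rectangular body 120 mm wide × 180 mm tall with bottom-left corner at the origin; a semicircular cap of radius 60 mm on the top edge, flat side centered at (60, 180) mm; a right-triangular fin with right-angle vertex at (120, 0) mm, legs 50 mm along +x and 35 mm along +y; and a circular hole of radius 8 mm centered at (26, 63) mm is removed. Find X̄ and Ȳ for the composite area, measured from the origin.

X̄ = 62.65 mm, Ȳ = 111.12 mm

rectangular body: A = 120 × 180 = 21600.00, centroid at (60.00, 90.00).
semicircular top: A = ½π·60² = 5654.87, centroid at (60.00, 205.46).
triangular fin: A = ½·50·35 = 875.00, centroid at (136.67, 11.67).
hole: A = −π·8² = -201.06, centroid at (26.00, 63.00).
ΣA = 27928.80 mm², ΣAX̄ = 1749647.73 mm³, ΣAȲ = 3103417.45 mm³.
X̄ = 1749647.73/27928.80 = 62.65 mm; Ȳ = 3103417.45/27928.80 = 111.12 mm.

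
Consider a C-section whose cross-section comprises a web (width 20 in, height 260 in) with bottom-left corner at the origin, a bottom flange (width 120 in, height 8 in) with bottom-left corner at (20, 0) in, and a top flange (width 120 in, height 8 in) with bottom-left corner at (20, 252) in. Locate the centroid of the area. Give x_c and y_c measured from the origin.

x_c = 28.88 in, y_c = 130.00 in

web: A = 20 × 260 = 5200.00, centroid at (10.00, 130.00).
bottom flange: A = 120 × 8 = 960.00, centroid at (80.00, 4.00).
top flange: A = 120 × 8 = 960.00, centroid at (80.00, 256.00).
ΣA = 7120.00 in², ΣAx_c = 205600.00 in³, ΣAy_c = 925600.00 in³.
x_c = 205600.00/7120.00 = 28.88 in; y_c = 925600.00/7120.00 = 130.00 in.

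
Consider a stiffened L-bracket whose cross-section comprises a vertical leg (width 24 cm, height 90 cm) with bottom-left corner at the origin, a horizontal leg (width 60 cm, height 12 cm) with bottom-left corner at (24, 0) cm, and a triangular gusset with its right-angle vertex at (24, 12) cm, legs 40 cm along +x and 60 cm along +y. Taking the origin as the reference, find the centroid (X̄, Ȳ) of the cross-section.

vertical leg: A = 24 × 90 = 2160.00, centroid at (12.00, 45.00).
horizontal leg: A = 60 × 12 = 720.00, centroid at (54.00, 6.00).
gusset: A = ½·40·60 = 1200.00, centroid at (37.33, 32.00).
ΣA = 4080.00 cm²
ΣAX̄ = (2160.00)(12.00) + (720.00)(54.00) + (1200.00)(37.33) = 109600.00 cm³
ΣAȲ = (2160.00)(45.00) + (720.00)(6.00) + (1200.00)(32.00) = 139920.00 cm³
X̄ = 109600.00 / 4080.00 = 26.86 cm
Ȳ = 139920.00 / 4080.00 = 34.29 cm

X̄ = 26.86 cm, Ȳ = 34.29 cm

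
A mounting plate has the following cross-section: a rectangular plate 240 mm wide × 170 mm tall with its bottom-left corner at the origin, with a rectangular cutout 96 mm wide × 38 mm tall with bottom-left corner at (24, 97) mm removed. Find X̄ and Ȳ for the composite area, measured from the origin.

X̄ = 124.71 mm, Ȳ = 81.96 mm

plate: A = 240 × 170 = 40800.00, centroid at (120.00, 85.00).
hole: A = −(96 × 38) = -3648.00, centroid at (72.00, 116.00).
ΣA = 37152.00 mm²
ΣAX̄ = (40800.00)(120.00) + (-3648.00)(72.00) = 4633344.00 mm³
ΣAȲ = (40800.00)(85.00) + (-3648.00)(116.00) = 3044832.00 mm³
X̄ = 4633344.00 / 37152.00 = 124.71 mm
Ȳ = 3044832.00 / 37152.00 = 81.96 mm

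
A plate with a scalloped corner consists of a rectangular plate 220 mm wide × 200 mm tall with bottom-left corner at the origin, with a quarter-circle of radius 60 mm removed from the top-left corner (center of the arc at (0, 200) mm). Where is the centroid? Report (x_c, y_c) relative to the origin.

Part | A | x̄ᵢ | ȳᵢ | A·x̄ᵢ | A·ȳᵢ
plate | 44000.00 | 110.00 | 100.00 | 4840000.00 | 4400000.00
removed quarter-circle | -2827.43 | 25.46 | 174.54 | -72000.00 | -493486.68
Σ | 41172.57 |  |  | 4768000.00 | 3906513.32
x_c = 4768000.00 / 41172.57 = 115.81 mm
y_c = 3906513.32 / 41172.57 = 94.88 mm

x_c = 115.81 mm, y_c = 94.88 mm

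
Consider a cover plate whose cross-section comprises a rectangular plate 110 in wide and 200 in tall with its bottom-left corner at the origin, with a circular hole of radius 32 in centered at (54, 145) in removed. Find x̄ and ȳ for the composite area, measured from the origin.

plate: A = 110 × 200 = 22000.00, centroid at (55.00, 100.00).
hole: A = −π·32² = -3216.99, centroid at (54.00, 145.00).
ΣA = 18783.01 in²
ΣAx̄ = (22000.00)(55.00) + (-3216.99)(54.00) = 1036282.49 in³
ΣAȳ = (22000.00)(100.00) + (-3216.99)(145.00) = 1733536.32 in³
x̄ = 1036282.49 / 18783.01 = 55.17 in
ȳ = 1733536.32 / 18783.01 = 92.29 in

x̄ = 55.17 in, ȳ = 92.29 in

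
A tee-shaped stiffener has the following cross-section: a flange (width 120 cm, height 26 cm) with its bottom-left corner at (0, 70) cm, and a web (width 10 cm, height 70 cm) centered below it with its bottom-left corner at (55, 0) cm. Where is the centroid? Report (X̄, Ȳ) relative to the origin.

X̄ = 60.00 cm, Ȳ = 74.20 cm

Part | A | x̄ᵢ | ȳᵢ | A·x̄ᵢ | A·ȳᵢ
web | 700.00 | 60.00 | 35.00 | 42000.00 | 24500.00
flange | 3120.00 | 60.00 | 83.00 | 187200.00 | 258960.00
Σ | 3820.00 |  |  | 229200.00 | 283460.00
X̄ = 229200.00 / 3820.00 = 60.00 cm
Ȳ = 283460.00 / 3820.00 = 74.20 cm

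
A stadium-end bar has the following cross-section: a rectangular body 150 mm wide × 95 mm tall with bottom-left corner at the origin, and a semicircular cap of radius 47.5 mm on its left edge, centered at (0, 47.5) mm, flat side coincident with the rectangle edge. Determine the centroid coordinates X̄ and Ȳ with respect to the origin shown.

X̄ = 56.05 mm, Ȳ = 47.50 mm

Part | A | x̄ᵢ | ȳᵢ | A·x̄ᵢ | A·ȳᵢ
rectangular body | 14250.00 | 75.00 | 47.50 | 1068750.00 | 676875.00
semicircular end | 3544.11 | -20.16 | 47.50 | -71447.92 | 168345.19
Σ | 17794.11 |  |  | 997302.08 | 845220.19
X̄ = 997302.08 / 17794.11 = 56.05 mm
Ȳ = 845220.19 / 17794.11 = 47.50 mm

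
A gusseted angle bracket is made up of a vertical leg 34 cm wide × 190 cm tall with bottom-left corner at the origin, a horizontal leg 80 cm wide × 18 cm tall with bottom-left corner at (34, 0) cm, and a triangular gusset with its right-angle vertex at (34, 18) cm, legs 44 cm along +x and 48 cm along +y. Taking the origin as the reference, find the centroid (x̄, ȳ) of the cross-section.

vertical leg: A = 34 × 190 = 6460.00, centroid at (17.00, 95.00).
horizontal leg: A = 80 × 18 = 1440.00, centroid at (74.00, 9.00).
gusset: A = ½·44·48 = 1056.00, centroid at (48.67, 34.00).
ΣA = 8956.00 cm², ΣAx̄ = 267772.00 cm³, ΣAȳ = 662564.00 cm³.
x̄ = 267772.00/8956.00 = 29.90 cm; ȳ = 662564.00/8956.00 = 73.98 cm.

x̄ = 29.90 cm, ȳ = 73.98 cm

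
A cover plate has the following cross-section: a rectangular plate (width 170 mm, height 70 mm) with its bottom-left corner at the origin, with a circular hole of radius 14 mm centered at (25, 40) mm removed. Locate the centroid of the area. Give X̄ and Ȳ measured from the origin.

X̄ = 88.27 mm, Ȳ = 34.73 mm

plate: A = 170 × 70 = 11900.00, centroid at (85.00, 35.00).
hole: A = −π·14² = -615.75, centroid at (25.00, 40.00).
ΣA = 11284.25 mm²
ΣAX̄ = (11900.00)(85.00) + (-615.75)(25.00) = 996106.20 mm³
ΣAȲ = (11900.00)(35.00) + (-615.75)(40.00) = 391869.91 mm³
X̄ = 996106.20 / 11284.25 = 88.27 mm
Ȳ = 391869.91 / 11284.25 = 34.73 mm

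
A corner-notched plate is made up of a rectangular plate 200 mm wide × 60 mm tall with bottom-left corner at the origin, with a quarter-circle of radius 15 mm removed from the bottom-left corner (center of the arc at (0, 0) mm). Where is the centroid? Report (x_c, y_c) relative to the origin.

plate: A = 200 × 60 = 12000.00, centroid at (100.00, 30.00).
removed quarter-circle: A = −¼π·15² = -176.71, centroid at (6.37, 6.37).
ΣA = 11823.29 mm²
ΣAx_c = (12000.00)(100.00) + (-176.71)(6.37) = 1198875.00 mm³
ΣAy_c = (12000.00)(30.00) + (-176.71)(6.37) = 358875.00 mm³
x_c = 1198875.00 / 11823.29 = 101.40 mm
y_c = 358875.00 / 11823.29 = 30.35 mm

x_c = 101.40 mm, y_c = 30.35 mm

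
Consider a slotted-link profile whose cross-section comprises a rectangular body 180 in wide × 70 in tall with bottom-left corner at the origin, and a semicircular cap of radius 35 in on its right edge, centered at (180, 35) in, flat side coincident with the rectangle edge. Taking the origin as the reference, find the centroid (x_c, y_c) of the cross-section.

rectangular body: A = 180 × 70 = 12600.00, centroid at (90.00, 35.00).
semicircular end: A = ½π·35² = 1924.23, centroid at (194.85, 35.00).
ΣA = 14524.23 in², ΣAx_c = 1508943.92 in³, ΣAy_c = 508347.89 in³.
x_c = 1508943.92/14524.23 = 103.89 in; y_c = 508347.89/14524.23 = 35.00 in.

x_c = 103.89 in, y_c = 35.00 in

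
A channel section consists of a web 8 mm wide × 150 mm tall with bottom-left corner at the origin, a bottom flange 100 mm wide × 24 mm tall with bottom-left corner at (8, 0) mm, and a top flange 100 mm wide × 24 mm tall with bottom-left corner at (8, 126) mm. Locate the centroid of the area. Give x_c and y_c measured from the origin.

web: A = 8 × 150 = 1200.00, centroid at (4.00, 75.00).
bottom flange: A = 100 × 24 = 2400.00, centroid at (58.00, 12.00).
top flange: A = 100 × 24 = 2400.00, centroid at (58.00, 138.00).
ΣA = 6000.00 mm²
ΣAx_c = (1200.00)(4.00) + (2400.00)(58.00) + (2400.00)(58.00) = 283200.00 mm³
ΣAy_c = (1200.00)(75.00) + (2400.00)(12.00) + (2400.00)(138.00) = 450000.00 mm³
x_c = 283200.00 / 6000.00 = 47.20 mm
y_c = 450000.00 / 6000.00 = 75.00 mm

x_c = 47.20 mm, y_c = 75.00 mm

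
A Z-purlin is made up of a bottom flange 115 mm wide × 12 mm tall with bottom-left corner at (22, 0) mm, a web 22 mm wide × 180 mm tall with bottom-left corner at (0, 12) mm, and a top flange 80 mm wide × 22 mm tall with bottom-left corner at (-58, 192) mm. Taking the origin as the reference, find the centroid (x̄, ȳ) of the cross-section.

x̄ = 17.13 mm, ȳ = 108.38 mm

Part | A | x̄ᵢ | ȳᵢ | A·x̄ᵢ | A·ȳᵢ
bottom flange | 1380.00 | 79.50 | 6.00 | 109710.00 | 8280.00
web | 3960.00 | 11.00 | 102.00 | 43560.00 | 403920.00
top flange | 1760.00 | -18.00 | 203.00 | -31680.00 | 357280.00
Σ | 7100.00 |  |  | 121590.00 | 769480.00
x̄ = 121590.00 / 7100.00 = 17.13 mm
ȳ = 769480.00 / 7100.00 = 108.38 mm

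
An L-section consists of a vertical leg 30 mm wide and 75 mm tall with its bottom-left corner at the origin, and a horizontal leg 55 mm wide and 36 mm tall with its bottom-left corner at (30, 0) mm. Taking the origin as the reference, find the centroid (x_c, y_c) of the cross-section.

x_c = 34.89 mm, y_c = 28.37 mm

Part | A | x̄ᵢ | ȳᵢ | A·x̄ᵢ | A·ȳᵢ
vertical leg | 2250.00 | 15.00 | 37.50 | 33750.00 | 84375.00
horizontal leg | 1980.00 | 57.50 | 18.00 | 113850.00 | 35640.00
Σ | 4230.00 |  |  | 147600.00 | 120015.00
x_c = 147600.00 / 4230.00 = 34.89 mm
y_c = 120015.00 / 4230.00 = 28.37 mm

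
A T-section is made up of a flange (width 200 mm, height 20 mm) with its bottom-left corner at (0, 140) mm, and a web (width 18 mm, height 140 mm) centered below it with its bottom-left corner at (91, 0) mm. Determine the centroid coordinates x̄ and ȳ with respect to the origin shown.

x̄ = 100.00 mm, ȳ = 119.08 mm

web: A = 18 × 140 = 2520.00, centroid at (100.00, 70.00).
flange: A = 200 × 20 = 4000.00, centroid at (100.00, 150.00).
ΣA = 6520.00 mm²
ΣAx̄ = (2520.00)(100.00) + (4000.00)(100.00) = 652000.00 mm³
ΣAȳ = (2520.00)(70.00) + (4000.00)(150.00) = 776400.00 mm³
x̄ = 652000.00 / 6520.00 = 100.00 mm
ȳ = 776400.00 / 6520.00 = 119.08 mm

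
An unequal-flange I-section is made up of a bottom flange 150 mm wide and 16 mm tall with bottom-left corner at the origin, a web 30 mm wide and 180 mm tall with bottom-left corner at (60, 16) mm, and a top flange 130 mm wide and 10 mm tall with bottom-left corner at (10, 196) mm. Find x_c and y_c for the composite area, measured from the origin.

bottom flange: A = 150 × 16 = 2400.00, centroid at (75.00, 8.00).
web: A = 30 × 180 = 5400.00, centroid at (75.00, 106.00).
top flange: A = 130 × 10 = 1300.00, centroid at (75.00, 201.00).
ΣA = 9100.00 mm²
ΣAx_c = (2400.00)(75.00) + (5400.00)(75.00) + (1300.00)(75.00) = 682500.00 mm³
ΣAy_c = (2400.00)(8.00) + (5400.00)(106.00) + (1300.00)(201.00) = 852900.00 mm³
x_c = 682500.00 / 9100.00 = 75.00 mm
y_c = 852900.00 / 9100.00 = 93.73 mm

x_c = 75.00 mm, y_c = 93.73 mm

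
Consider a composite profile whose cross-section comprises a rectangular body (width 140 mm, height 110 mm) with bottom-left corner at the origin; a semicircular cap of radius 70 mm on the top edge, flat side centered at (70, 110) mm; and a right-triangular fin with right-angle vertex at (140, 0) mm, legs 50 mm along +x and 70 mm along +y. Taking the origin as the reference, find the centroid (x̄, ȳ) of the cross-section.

rectangular body: A = 140 × 110 = 15400.00, centroid at (70.00, 55.00).
semicircular top: A = ½π·70² = 7696.90, centroid at (70.00, 139.71).
triangular fin: A = ½·50·70 = 1750.00, centroid at (156.67, 23.33).
ΣA = 24846.90 mm²
ΣAx̄ = (15400.00)(70.00) + (7696.90)(70.00) + (1750.00)(156.67) = 1890949.81 mm³
ΣAȳ = (15400.00)(55.00) + (7696.90)(139.71) + (1750.00)(23.33) = 1963159.22 mm³
x̄ = 1890949.81 / 24846.90 = 76.10 mm
ȳ = 1963159.22 / 24846.90 = 79.01 mm

x̄ = 76.10 mm, ȳ = 79.01 mm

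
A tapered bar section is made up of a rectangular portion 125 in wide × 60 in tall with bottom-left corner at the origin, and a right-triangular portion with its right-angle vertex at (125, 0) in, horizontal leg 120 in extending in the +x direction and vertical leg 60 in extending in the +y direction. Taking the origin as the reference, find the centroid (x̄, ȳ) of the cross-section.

x̄ = 95.74 in, ȳ = 26.76 in

rectangular portion: A = 125 × 60 = 7500.00, centroid at (62.50, 30.00).
triangular portion: A = ½·120·60 = 3600.00, centroid at (165.00, 20.00).
ΣA = 11100.00 in²
ΣAx̄ = (7500.00)(62.50) + (3600.00)(165.00) = 1062750.00 in³
ΣAȳ = (7500.00)(30.00) + (3600.00)(20.00) = 297000.00 in³
x̄ = 1062750.00 / 11100.00 = 95.74 in
ȳ = 297000.00 / 11100.00 = 26.76 in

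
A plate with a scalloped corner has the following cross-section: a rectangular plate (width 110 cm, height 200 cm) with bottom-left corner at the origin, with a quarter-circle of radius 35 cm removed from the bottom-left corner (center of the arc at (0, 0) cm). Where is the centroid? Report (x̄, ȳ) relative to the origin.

plate: A = 110 × 200 = 22000.00, centroid at (55.00, 100.00).
removed quarter-circle: A = −¼π·35² = -962.11, centroid at (14.85, 14.85).
ΣA = 21037.89 cm²
ΣAx̄ = (22000.00)(55.00) + (-962.11)(14.85) = 1195708.33 cm³
ΣAȳ = (22000.00)(100.00) + (-962.11)(14.85) = 2185708.33 cm³
x̄ = 1195708.33 / 21037.89 = 56.84 cm
ȳ = 2185708.33 / 21037.89 = 103.89 cm

x̄ = 56.84 cm, ȳ = 103.89 cm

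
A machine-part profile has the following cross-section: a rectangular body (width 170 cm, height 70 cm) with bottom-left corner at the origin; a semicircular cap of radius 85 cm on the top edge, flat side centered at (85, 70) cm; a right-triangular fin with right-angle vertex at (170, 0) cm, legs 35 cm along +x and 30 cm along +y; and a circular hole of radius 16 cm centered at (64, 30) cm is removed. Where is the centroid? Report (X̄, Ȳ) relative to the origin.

rectangular body: A = 170 × 70 = 11900.00, centroid at (85.00, 35.00).
semicircular top: A = ½π·85² = 11349.00, centroid at (85.00, 106.08).
triangular fin: A = ½·35·30 = 525.00, centroid at (181.67, 10.00).
hole: A = −π·16² = -804.25, centroid at (64.00, 30.00).
ΣA = 22969.76 cm²
ΣAX̄ = (11900.00)(85.00) + (11349.00)(85.00) + (525.00)(181.67) + (-804.25)(64.00) = 2020068.44 cm³
ΣAȲ = (11900.00)(35.00) + (11349.00)(106.08) + (525.00)(10.00) + (-804.25)(30.00) = 1601469.48 cm³
X̄ = 2020068.44 / 22969.76 = 87.94 cm
Ȳ = 1601469.48 / 22969.76 = 69.72 cm

X̄ = 87.94 cm, Ȳ = 69.72 cm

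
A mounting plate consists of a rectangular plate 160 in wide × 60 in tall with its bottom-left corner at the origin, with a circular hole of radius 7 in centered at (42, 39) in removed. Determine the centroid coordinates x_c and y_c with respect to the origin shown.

x_c = 80.62 in, y_c = 29.85 in

plate: A = 160 × 60 = 9600.00, centroid at (80.00, 30.00).
hole: A = −π·7² = -153.94, centroid at (42.00, 39.00).
ΣA = 9446.06 in², ΣAx_c = 761534.60 in³, ΣAy_c = 281996.42 in³.
x_c = 761534.60/9446.06 = 80.62 in; y_c = 281996.42/9446.06 = 29.85 in.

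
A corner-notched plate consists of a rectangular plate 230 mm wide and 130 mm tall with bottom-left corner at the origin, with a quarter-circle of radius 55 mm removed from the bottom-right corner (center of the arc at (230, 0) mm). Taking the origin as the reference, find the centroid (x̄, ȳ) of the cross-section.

x̄ = 107.09 mm, ȳ = 68.60 mm

Part | A | x̄ᵢ | ȳᵢ | A·x̄ᵢ | A·ȳᵢ
plate | 29900.00 | 115.00 | 65.00 | 3438500.00 | 1943500.00
removed quarter-circle | -2375.83 | 206.66 | 23.34 | -490982.44 | -55458.33
Σ | 27524.17 |  |  | 2947517.56 | 1888041.67
x̄ = 2947517.56 / 27524.17 = 107.09 mm
ȳ = 1888041.67 / 27524.17 = 68.60 mm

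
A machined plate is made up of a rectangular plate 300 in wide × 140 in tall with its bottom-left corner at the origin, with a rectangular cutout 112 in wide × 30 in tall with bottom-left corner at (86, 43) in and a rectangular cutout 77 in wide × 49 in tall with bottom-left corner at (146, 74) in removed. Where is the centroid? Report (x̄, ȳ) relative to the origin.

x̄ = 147.04 in, ȳ = 68.07 in

plate: A = 300 × 140 = 42000.00, centroid at (150.00, 70.00).
hole 1: A = −(112 × 30) = -3360.00, centroid at (142.00, 58.00).
hole 2: A = −(77 × 49) = -3773.00, centroid at (184.50, 98.50).
ΣA = 34867.00 in², ΣAx̄ = 5126761.50 in³, ΣAȳ = 2373479.50 in³.
x̄ = 5126761.50/34867.00 = 147.04 in; ȳ = 2373479.50/34867.00 = 68.07 in.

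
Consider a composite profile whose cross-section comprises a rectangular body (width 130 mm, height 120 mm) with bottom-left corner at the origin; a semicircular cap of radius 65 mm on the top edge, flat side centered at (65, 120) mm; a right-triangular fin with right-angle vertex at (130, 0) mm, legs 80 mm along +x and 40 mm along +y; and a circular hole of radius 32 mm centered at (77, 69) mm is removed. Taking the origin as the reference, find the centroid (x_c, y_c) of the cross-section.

x_c = 70.24 mm, y_c = 83.17 mm

Part | A | x̄ᵢ | ȳᵢ | A·x̄ᵢ | A·ȳᵢ
rectangular body | 15600.00 | 65.00 | 60.00 | 1014000.00 | 936000.00
semicircular top | 6636.61 | 65.00 | 147.59 | 431379.94 | 979477.07
triangular fin | 1600.00 | 156.67 | 13.33 | 250666.67 | 21333.33
hole | -3216.99 | 77.00 | 69.00 | -247708.30 | -221972.37
Σ | 20619.62 |  |  | 1448338.31 | 1714838.03
x_c = 1448338.31 / 20619.62 = 70.24 mm
y_c = 1714838.03 / 20619.62 = 83.17 mm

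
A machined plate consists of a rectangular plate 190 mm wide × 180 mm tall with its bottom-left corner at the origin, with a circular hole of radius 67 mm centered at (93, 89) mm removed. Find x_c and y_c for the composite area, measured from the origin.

x_c = 96.40 mm, y_c = 90.70 mm

Part | A | x̄ᵢ | ȳᵢ | A·x̄ᵢ | A·ȳᵢ
plate | 34200.00 | 95.00 | 90.00 | 3249000.00 | 3078000.00
hole | -14102.61 | 93.00 | 89.00 | -1311542.68 | -1255132.24
Σ | 20097.39 |  |  | 1937457.32 | 1822867.76
x_c = 1937457.32 / 20097.39 = 96.40 mm
y_c = 1822867.76 / 20097.39 = 90.70 mm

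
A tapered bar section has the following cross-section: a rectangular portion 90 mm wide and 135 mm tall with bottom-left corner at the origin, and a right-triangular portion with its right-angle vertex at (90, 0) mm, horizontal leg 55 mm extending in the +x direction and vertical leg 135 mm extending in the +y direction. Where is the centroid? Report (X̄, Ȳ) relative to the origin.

X̄ = 59.82 mm, Ȳ = 62.23 mm

rectangular portion: A = 90 × 135 = 12150.00, centroid at (45.00, 67.50).
triangular portion: A = ½·55·135 = 3712.50, centroid at (108.33, 45.00).
ΣA = 15862.50 mm²
ΣAX̄ = (12150.00)(45.00) + (3712.50)(108.33) = 948937.50 mm³
ΣAȲ = (12150.00)(67.50) + (3712.50)(45.00) = 987187.50 mm³
X̄ = 948937.50 / 15862.50 = 59.82 mm
Ȳ = 987187.50 / 15862.50 = 62.23 mm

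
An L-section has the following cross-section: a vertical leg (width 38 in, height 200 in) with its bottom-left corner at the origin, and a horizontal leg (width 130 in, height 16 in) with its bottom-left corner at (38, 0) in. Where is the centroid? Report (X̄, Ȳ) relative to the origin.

X̄ = 37.05 in, Ȳ = 80.23 in

vertical leg: A = 38 × 200 = 7600.00, centroid at (19.00, 100.00).
horizontal leg: A = 130 × 16 = 2080.00, centroid at (103.00, 8.00).
ΣA = 9680.00 in²
ΣAX̄ = (7600.00)(19.00) + (2080.00)(103.00) = 358640.00 in³
ΣAȲ = (7600.00)(100.00) + (2080.00)(8.00) = 776640.00 in³
X̄ = 358640.00 / 9680.00 = 37.05 in
Ȳ = 776640.00 / 9680.00 = 80.23 in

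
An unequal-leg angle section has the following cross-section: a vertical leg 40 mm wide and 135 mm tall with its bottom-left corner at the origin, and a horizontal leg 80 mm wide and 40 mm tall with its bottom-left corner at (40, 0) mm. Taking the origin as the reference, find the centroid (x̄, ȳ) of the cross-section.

x̄ = 42.33 mm, ȳ = 49.83 mm

Part | A | x̄ᵢ | ȳᵢ | A·x̄ᵢ | A·ȳᵢ
vertical leg | 5400.00 | 20.00 | 67.50 | 108000.00 | 364500.00
horizontal leg | 3200.00 | 80.00 | 20.00 | 256000.00 | 64000.00
Σ | 8600.00 |  |  | 364000.00 | 428500.00
x̄ = 364000.00 / 8600.00 = 42.33 mm
ȳ = 428500.00 / 8600.00 = 49.83 mm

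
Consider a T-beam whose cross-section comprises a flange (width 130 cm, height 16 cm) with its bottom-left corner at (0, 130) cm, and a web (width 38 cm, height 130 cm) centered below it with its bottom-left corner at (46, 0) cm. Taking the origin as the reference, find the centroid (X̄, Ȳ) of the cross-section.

X̄ = 65.00 cm, Ȳ = 86.63 cm

Part | A | x̄ᵢ | ȳᵢ | A·x̄ᵢ | A·ȳᵢ
web | 4940.00 | 65.00 | 65.00 | 321100.00 | 321100.00
flange | 2080.00 | 65.00 | 138.00 | 135200.00 | 287040.00
Σ | 7020.00 |  |  | 456300.00 | 608140.00
X̄ = 456300.00 / 7020.00 = 65.00 cm
Ȳ = 608140.00 / 7020.00 = 86.63 cm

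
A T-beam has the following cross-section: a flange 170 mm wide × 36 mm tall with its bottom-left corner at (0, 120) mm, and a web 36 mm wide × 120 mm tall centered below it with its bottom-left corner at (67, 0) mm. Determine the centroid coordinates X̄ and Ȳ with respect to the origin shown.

web: A = 36 × 120 = 4320.00, centroid at (85.00, 60.00).
flange: A = 170 × 36 = 6120.00, centroid at (85.00, 138.00).
ΣA = 10440.00 mm²
ΣAX̄ = (4320.00)(85.00) + (6120.00)(85.00) = 887400.00 mm³
ΣAȲ = (4320.00)(60.00) + (6120.00)(138.00) = 1103760.00 mm³
X̄ = 887400.00 / 10440.00 = 85.00 mm
Ȳ = 1103760.00 / 10440.00 = 105.72 mm

X̄ = 85.00 mm, Ȳ = 105.72 mm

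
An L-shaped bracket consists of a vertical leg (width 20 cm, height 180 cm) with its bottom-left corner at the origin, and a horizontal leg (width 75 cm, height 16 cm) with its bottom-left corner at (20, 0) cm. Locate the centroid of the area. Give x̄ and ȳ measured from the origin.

vertical leg: A = 20 × 180 = 3600.00, centroid at (10.00, 90.00).
horizontal leg: A = 75 × 16 = 1200.00, centroid at (57.50, 8.00).
ΣA = 4800.00 cm², ΣAx̄ = 105000.00 cm³, ΣAȳ = 333600.00 cm³.
x̄ = 105000.00/4800.00 = 21.88 cm; ȳ = 333600.00/4800.00 = 69.50 cm.

x̄ = 21.88 cm, ȳ = 69.50 cm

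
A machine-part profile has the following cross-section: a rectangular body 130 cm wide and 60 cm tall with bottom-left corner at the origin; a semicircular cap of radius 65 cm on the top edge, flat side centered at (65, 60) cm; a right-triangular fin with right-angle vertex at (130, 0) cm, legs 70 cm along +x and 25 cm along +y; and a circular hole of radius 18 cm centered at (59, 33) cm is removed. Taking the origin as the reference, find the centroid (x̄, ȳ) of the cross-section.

rectangular body: A = 130 × 60 = 7800.00, centroid at (65.00, 30.00).
semicircular top: A = ½π·65² = 6636.61, centroid at (65.00, 87.59).
triangular fin: A = ½·70·25 = 875.00, centroid at (153.33, 8.33).
hole: A = −π·18² = -1017.88, centroid at (59.00, 33.00).
ΣA = 14293.74 cm², ΣAx̄ = 1012491.92 cm³, ΣAȳ = 788981.96 cm³.
x̄ = 1012491.92/14293.74 = 70.83 cm; ȳ = 788981.96/14293.74 = 55.20 cm.

x̄ = 70.83 cm, ȳ = 55.20 cm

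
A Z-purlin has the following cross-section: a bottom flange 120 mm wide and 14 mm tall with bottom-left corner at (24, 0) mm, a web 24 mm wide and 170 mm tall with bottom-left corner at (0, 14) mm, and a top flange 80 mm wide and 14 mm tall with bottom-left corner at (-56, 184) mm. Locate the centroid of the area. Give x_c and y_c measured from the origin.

bottom flange: A = 120 × 14 = 1680.00, centroid at (84.00, 7.00).
web: A = 24 × 170 = 4080.00, centroid at (12.00, 99.00).
top flange: A = 80 × 14 = 1120.00, centroid at (-16.00, 191.00).
ΣA = 6880.00 mm²
ΣAx_c = (1680.00)(84.00) + (4080.00)(12.00) + (1120.00)(-16.00) = 172160.00 mm³
ΣAy_c = (1680.00)(7.00) + (4080.00)(99.00) + (1120.00)(191.00) = 629600.00 mm³
x_c = 172160.00 / 6880.00 = 25.02 mm
y_c = 629600.00 / 6880.00 = 91.51 mm

x_c = 25.02 mm, y_c = 91.51 mm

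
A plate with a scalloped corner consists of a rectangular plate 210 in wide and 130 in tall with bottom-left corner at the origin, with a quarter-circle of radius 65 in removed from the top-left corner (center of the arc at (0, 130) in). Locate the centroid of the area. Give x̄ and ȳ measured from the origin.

plate: A = 210 × 130 = 27300.00, centroid at (105.00, 65.00).
removed quarter-circle: A = −¼π·65² = -3318.31, centroid at (27.59, 102.41).
ΣA = 23981.69 in², ΣAx̄ = 2774958.33 in³, ΣAȳ = 1434661.73 in³.
x̄ = 2774958.33/23981.69 = 115.71 in; ȳ = 1434661.73/23981.69 = 59.82 in.

x̄ = 115.71 in, ȳ = 59.82 in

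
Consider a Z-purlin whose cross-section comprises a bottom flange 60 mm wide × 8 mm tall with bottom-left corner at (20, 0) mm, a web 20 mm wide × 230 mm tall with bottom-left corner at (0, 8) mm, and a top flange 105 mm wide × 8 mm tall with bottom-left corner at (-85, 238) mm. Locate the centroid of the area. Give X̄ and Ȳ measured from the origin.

X̄ = 7.21 mm, Ȳ = 130.24 mm

Part | A | x̄ᵢ | ȳᵢ | A·x̄ᵢ | A·ȳᵢ
bottom flange | 480.00 | 50.00 | 4.00 | 24000.00 | 1920.00
web | 4600.00 | 10.00 | 123.00 | 46000.00 | 565800.00
top flange | 840.00 | -32.50 | 242.00 | -27300.00 | 203280.00
Σ | 5920.00 |  |  | 42700.00 | 771000.00
X̄ = 42700.00 / 5920.00 = 7.21 mm
Ȳ = 771000.00 / 5920.00 = 130.24 mm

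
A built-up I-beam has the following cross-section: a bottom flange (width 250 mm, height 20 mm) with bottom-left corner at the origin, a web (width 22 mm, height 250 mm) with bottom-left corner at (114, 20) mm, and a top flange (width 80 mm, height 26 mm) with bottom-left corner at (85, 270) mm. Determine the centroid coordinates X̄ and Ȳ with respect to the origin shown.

X̄ = 125.00 mm, Ȳ = 114.16 mm

bottom flange: A = 250 × 20 = 5000.00, centroid at (125.00, 10.00).
web: A = 22 × 250 = 5500.00, centroid at (125.00, 145.00).
top flange: A = 80 × 26 = 2080.00, centroid at (125.00, 283.00).
ΣA = 12580.00 mm²
ΣAX̄ = (5000.00)(125.00) + (5500.00)(125.00) + (2080.00)(125.00) = 1572500.00 mm³
ΣAȲ = (5000.00)(10.00) + (5500.00)(145.00) + (2080.00)(283.00) = 1436140.00 mm³
X̄ = 1572500.00 / 12580.00 = 125.00 mm
Ȳ = 1436140.00 / 12580.00 = 114.16 mm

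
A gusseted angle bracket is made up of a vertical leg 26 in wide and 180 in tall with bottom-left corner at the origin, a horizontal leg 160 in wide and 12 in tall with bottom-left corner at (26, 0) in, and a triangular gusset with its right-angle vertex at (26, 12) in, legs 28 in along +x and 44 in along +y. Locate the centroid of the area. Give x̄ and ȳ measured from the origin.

vertical leg: A = 26 × 180 = 4680.00, centroid at (13.00, 90.00).
horizontal leg: A = 160 × 12 = 1920.00, centroid at (106.00, 6.00).
gusset: A = ½·28·44 = 616.00, centroid at (35.33, 26.67).
ΣA = 7216.00 in², ΣAx̄ = 286125.33 in³, ΣAȳ = 449146.67 in³.
x̄ = 286125.33/7216.00 = 39.65 in; ȳ = 449146.67/7216.00 = 62.24 in.

x̄ = 39.65 in, ȳ = 62.24 in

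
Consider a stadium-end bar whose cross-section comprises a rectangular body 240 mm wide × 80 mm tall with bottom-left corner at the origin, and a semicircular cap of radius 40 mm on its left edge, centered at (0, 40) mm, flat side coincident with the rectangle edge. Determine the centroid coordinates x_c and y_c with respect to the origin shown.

rectangular body: A = 240 × 80 = 19200.00, centroid at (120.00, 40.00).
semicircular end: A = ½π·40² = 2513.27, centroid at (-16.98, 40.00).
ΣA = 21713.27 mm², ΣAx_c = 2261333.33 mm³, ΣAy_c = 868530.96 mm³.
x_c = 2261333.33/21713.27 = 104.15 mm; y_c = 868530.96/21713.27 = 40.00 mm.

x_c = 104.15 mm, y_c = 40.00 mm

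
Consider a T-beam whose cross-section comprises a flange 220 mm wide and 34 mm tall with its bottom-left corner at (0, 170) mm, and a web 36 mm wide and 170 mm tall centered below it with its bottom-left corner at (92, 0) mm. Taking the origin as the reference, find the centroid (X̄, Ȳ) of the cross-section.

web: A = 36 × 170 = 6120.00, centroid at (110.00, 85.00).
flange: A = 220 × 34 = 7480.00, centroid at (110.00, 187.00).
ΣA = 13600.00 mm²
ΣAX̄ = (6120.00)(110.00) + (7480.00)(110.00) = 1496000.00 mm³
ΣAȲ = (6120.00)(85.00) + (7480.00)(187.00) = 1918960.00 mm³
X̄ = 1496000.00 / 13600.00 = 110.00 mm
Ȳ = 1918960.00 / 13600.00 = 141.10 mm

X̄ = 110.00 mm, Ȳ = 141.10 mm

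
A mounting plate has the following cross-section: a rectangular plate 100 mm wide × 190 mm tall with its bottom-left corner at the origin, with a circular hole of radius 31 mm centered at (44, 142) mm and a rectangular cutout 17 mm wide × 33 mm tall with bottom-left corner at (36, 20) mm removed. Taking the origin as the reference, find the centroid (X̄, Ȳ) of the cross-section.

Part | A | x̄ᵢ | ȳᵢ | A·x̄ᵢ | A·ȳᵢ
plate | 19000.00 | 50.00 | 95.00 | 950000.00 | 1805000.00
hole 1 | -3019.07 | 44.00 | 142.00 | -132839.10 | -428708.02
hole 2 | -561.00 | 44.50 | 36.50 | -24964.50 | -20476.50
Σ | 15419.93 |  |  | 792196.40 | 1355815.48
X̄ = 792196.40 / 15419.93 = 51.37 mm
Ȳ = 1355815.48 / 15419.93 = 87.93 mm

X̄ = 51.37 mm, Ȳ = 87.93 mm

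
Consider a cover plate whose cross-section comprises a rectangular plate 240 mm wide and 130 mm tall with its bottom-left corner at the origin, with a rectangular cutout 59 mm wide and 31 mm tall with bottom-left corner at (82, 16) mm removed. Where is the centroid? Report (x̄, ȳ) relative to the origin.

x̄ = 120.53 mm, ȳ = 67.09 mm

Part | A | x̄ᵢ | ȳᵢ | A·x̄ᵢ | A·ȳᵢ
plate | 31200.00 | 120.00 | 65.00 | 3744000.00 | 2028000.00
hole | -1829.00 | 111.50 | 31.50 | -203933.50 | -57613.50
Σ | 29371.00 |  |  | 3540066.50 | 1970386.50
x̄ = 3540066.50 / 29371.00 = 120.53 mm
ȳ = 1970386.50 / 29371.00 = 67.09 mm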